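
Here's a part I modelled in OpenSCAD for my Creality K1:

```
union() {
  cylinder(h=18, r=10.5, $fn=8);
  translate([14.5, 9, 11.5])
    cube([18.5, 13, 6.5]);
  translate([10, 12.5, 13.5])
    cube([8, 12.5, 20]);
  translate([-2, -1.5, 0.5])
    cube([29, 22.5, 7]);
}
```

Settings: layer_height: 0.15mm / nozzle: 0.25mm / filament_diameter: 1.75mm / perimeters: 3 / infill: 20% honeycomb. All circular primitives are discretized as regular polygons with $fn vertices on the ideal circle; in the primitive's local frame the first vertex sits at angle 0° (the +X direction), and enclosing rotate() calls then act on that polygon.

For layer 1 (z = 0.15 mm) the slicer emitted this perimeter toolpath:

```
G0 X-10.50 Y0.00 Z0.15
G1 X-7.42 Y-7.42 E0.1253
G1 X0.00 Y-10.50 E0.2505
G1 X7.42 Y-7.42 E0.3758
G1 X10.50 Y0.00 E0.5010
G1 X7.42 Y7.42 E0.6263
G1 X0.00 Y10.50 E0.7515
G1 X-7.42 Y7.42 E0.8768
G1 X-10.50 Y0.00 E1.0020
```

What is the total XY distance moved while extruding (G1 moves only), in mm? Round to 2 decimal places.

Sum the Euclidean lengths of each G1 segment: total = 64.27 mm.

64.27 mm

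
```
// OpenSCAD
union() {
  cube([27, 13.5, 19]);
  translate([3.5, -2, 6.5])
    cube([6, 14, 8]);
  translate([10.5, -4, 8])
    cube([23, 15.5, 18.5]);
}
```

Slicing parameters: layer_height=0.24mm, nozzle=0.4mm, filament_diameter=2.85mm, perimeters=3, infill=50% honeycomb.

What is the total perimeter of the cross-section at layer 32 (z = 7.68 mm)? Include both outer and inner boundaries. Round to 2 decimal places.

At z = 7.68 mm: the 27×13.5 cube contributes its full rectangle (perimeter 81.00 mm); the cube at (3.5, -2) (footprint 6×14) is included at this height (perimeter 40.00 mm); the cube at (10.5, -4) is absent (z outside [8, 26.5]); Merging all regions: the regions partially overlap (shared area 72.00 mm²), so the edge portions inside another operand are dropped and the merged outline is re-measured after clipping — boundary = 85.00 mm. Overall, the cross-section is a single solid region. Total boundary length (outer) = 85.00 mm.

85.00 mm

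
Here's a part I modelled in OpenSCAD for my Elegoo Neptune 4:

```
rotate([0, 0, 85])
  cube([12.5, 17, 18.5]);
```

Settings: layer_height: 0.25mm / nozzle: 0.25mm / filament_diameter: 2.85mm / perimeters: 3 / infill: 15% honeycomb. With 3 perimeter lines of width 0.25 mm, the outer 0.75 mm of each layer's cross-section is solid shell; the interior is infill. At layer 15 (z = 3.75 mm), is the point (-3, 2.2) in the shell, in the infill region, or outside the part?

At z = 3.75 mm: the 12.5×17 cube contributes its full rectangle; (rotated 85° about Z; rotation is an isometry so areas/perimeters/island counts are preserved). Overall, the cross-section is a single solid region. Undo the 85° rotation: the query point maps to (1.930, 3.180) in the un-rotated model frame. The nearest boundary edge runs (0.00, 17.00)→(0.00, 0.00); distance from the point to it = 1.93 mm. The point is inside the cross-section and 1.93 mm from the nearest boundary — more than the 0.75 mm shell width (3 × 0.25), so it's in the infill interior.

infill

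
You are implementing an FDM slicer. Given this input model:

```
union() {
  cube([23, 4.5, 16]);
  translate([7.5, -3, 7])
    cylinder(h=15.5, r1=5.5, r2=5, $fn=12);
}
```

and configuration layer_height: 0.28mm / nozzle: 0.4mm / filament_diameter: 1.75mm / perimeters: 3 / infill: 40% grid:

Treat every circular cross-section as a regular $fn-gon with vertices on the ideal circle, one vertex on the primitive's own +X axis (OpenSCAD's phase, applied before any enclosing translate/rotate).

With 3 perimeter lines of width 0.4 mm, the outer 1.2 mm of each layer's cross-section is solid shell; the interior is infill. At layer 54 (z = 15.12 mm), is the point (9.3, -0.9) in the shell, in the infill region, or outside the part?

At z = 15.12 mm: the 23×4.5 cube contributes its full rectangle; the cone at (7.5, -3): at t=0.524 of its height the radius interpolates to r₁+(r₂−r₁)t = 5.238, giving a regular 12-gon of that circumradius; Combining (union): the regions partially overlap (shared area 12.25 mm²), so overlapping operands fuse into one piece — 1 connected region. Overall, the cross-section is a single solid region. The nearest boundary edge runs (23.00, 0.00)→(11.66, 0.00); distance from the point to it = 2.52 mm. The point is inside the cross-section and 2.52 mm from the nearest boundary — more than the 1.2 mm shell width (3 × 0.4), so it's in the infill interior.

infill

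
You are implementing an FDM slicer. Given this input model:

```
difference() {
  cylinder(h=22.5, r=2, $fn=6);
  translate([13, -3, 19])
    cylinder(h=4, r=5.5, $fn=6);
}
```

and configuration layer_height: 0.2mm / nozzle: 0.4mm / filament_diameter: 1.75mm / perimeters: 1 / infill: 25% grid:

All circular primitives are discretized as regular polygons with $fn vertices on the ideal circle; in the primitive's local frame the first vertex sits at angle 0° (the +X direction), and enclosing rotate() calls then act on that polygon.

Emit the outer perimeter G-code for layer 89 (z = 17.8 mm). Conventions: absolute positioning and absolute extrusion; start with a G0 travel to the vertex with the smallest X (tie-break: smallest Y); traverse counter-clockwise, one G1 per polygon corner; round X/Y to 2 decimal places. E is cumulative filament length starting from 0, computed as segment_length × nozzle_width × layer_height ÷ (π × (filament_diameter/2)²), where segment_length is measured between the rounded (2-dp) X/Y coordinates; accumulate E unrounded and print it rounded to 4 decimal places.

At z = 17.8 mm: the r=2 cylinder contributes a regular 6-gon of circumradius 2; the cylinder at (13, -3) is not intersected at this z (z outside [19, 23]); Taking the first minus the rest: none of the subtracted shapes is present at this height, so the r=2 cylinder is unchanged — 1 connected region. The outline is a single polygon with 6 vertices. Extrusion per mm of travel: 0.4 × 0.2 / (π × 0.875²) = 0.033260. Accumulating E over each segment gives final E = 0.3989.

G0 X-2.00 Y0.00 Z17.80
G1 X-1.00 Y-1.73 E0.0665
G1 X1.00 Y-1.73 E0.1330
G1 X2.00 Y0.00 E0.1994
G1 X1.00 Y1.73 E0.2659
G1 X-1.00 Y1.73 E0.3324
G1 X-2.00 Y0.00 E0.3989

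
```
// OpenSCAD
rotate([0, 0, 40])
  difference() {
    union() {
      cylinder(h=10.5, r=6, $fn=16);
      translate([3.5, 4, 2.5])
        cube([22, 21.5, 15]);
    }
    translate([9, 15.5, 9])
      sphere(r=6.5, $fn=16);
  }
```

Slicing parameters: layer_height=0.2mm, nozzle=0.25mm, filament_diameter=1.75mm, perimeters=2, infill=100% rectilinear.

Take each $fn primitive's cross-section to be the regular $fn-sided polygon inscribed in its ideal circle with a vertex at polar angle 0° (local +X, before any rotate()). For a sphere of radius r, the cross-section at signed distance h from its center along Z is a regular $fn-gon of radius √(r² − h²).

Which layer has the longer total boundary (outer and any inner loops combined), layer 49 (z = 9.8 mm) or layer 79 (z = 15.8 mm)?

Layer 49 (z = 9.8): the cylinder: section is a regular 16-gon, circumradius r=6 (perimeter = 2·16·6.000·sin(180°/16) = 37.46 mm); the cube at (3.5, 4) is present — its section is the full 22×21.5 rectangle (perimeter 87.00 mm); Taking the union: the regions partially overlap (shared area 0.38 mm²), so the edge portions inside another operand are dropped and the merged outline is re-measured after clipping — boundary = 121.63 mm; the sphere at (9, 15.5): section is a regular 16-gon, circumradius = √(r²−h²) = √(6.5²−0.8²) = 6.451 (perimeter = 2·16·6.451·sin(180°/16) = 40.27 mm); Taking the first minus the rest: starting from that combined region, the r=6.5 sphere at (9, 15.5) partially overlaps it — only the 123.59 mm² overlap (of its 127.39 mm²) is removed, clipping the outline — boundary = 148.90 mm; (whole slice rotated 40° about Z — lengths, areas and connectivity unchanged). So its perimeter = 148.90 mm. Layer 79 (z = 15.8): the cylinder is absent (z outside [0, 10.5]); the 22×21.5 cube at (3.5, 4) contributes its full rectangle (perimeter 87.00 mm); Taking the union: only the 22×21.5 cube at (3.5, 4) is present, so the union is just that shape — boundary = 87.00 mm; the sphere at (9, 15.5) is not intersected at this z (|z−center|=6.800 > r=6.5); Taking the first minus the rest: none of the subtracted shapes is present at this height, so that combined region is unchanged — boundary = 87.00 mm; (whole slice rotated 40° about Z — lengths, areas and connectivity unchanged). So its perimeter = 87.00 mm. Layer 49 is larger (148.90 vs 87.00 mm).

layer 49 (z = 9.8 mm)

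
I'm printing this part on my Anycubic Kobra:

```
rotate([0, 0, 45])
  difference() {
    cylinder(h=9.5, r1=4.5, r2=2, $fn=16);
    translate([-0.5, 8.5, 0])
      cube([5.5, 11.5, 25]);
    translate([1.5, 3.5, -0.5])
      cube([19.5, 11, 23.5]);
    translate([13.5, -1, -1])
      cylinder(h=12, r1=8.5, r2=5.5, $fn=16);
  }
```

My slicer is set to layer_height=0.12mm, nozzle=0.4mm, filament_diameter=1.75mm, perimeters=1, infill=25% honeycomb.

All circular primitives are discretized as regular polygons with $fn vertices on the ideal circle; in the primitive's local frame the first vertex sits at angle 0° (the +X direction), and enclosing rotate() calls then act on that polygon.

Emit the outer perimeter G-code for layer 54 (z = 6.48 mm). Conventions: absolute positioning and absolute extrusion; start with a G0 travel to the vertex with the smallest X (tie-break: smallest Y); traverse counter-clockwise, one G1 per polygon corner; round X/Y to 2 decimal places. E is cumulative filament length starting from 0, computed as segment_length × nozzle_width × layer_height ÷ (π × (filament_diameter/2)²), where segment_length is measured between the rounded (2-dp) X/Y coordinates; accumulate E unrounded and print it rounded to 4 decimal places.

At z = 6.48 mm: the cone: at t=0.682 of its height the radius interpolates to r₁+(r₂−r₁)t = 2.795, giving a regular 16-gon of that circumradius; the cube at (-0.5, 8.5) is present — its section is the full 5.5×11.5 rectangle; the cube at (1.5, 3.5) is present — its section is the full 19.5×11 rectangle; the cone at (13.5, -1): at t=0.623 of its height the radius interpolates to r₁+(r₂−r₁)t = 6.630, giving a regular 16-gon of that circumradius; Taking the first minus the rest: starting from the cone, the 5.5×11.5 cube at (-0.5, 8.5) misses the remaining region (no effect); the 19.5×11 cube at (1.5, 3.5) misses the remaining region (no effect); the cone at (13.5, -1) misses the remaining region (no effect) — 1 connected region; (whole slice rotated 45° about Z — lengths, areas and connectivity unchanged). The outline is a single polygon with 16 vertices. Extrusion per mm of travel: 0.4 × 0.12 / (π × 0.875²) = 0.019956. Accumulating E over each segment gives final E = 0.3481.

G0 X-2.79 Y0.00 Z6.48
G1 X-2.58 Y-1.07 E0.0218
G1 X-1.98 Y-1.98 E0.0435
G1 X-1.07 Y-2.58 E0.0653
G1 X0.00 Y-2.79 E0.0870
G1 X1.07 Y-2.58 E0.1088
G1 X1.98 Y-1.98 E0.1305
G1 X2.58 Y-1.07 E0.1523
G1 X2.79 Y0.00 E0.1740
G1 X2.58 Y1.07 E0.1958
G1 X1.98 Y1.98 E0.2176
G1 X1.07 Y2.58 E0.2393
G1 X0.00 Y2.79 E0.2611
G1 X-1.07 Y2.58 E0.2828
G1 X-1.98 Y1.98 E0.3046
G1 X-2.58 Y1.07 E0.3263
G1 X-2.79 Y0.00 E0.3481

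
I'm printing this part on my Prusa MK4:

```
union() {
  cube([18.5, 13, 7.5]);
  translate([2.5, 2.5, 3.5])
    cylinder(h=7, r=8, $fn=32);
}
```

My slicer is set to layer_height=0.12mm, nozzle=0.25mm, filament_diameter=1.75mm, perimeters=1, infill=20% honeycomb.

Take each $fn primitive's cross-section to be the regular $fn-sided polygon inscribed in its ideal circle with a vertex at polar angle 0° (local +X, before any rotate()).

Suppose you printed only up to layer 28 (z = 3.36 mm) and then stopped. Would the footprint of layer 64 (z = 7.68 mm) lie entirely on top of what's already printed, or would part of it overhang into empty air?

part overhangs

Compare the two slices. At z = 3.36: the cube (footprint 18.5×13) is included at this height (area 240.50 mm²); the cylinder at (2.5, 2.5) is absent (z outside [3.5, 10.5]); Merging all regions: only the 18.5×13 cube is present, so the union is just that shape — area = 240.50 mm². At z = 7.68: the cube is absent (z outside [0, 7.5]); the r=8 cylinder at (2.5, 2.5) gives a regular 32-gon of circumradius 8 (constant along its height) (area = (32/2)·8.000²·sin(360°/32) = 199.77 mm²); Taking the union: only the r=8 cylinder at (2.5, 2.5) is present, so the union is just that shape — area = 199.77 mm². Checking containment: at z = 7.68 the cross-section extends beyond the z = 3.36 cross-section by about 104.38 mm².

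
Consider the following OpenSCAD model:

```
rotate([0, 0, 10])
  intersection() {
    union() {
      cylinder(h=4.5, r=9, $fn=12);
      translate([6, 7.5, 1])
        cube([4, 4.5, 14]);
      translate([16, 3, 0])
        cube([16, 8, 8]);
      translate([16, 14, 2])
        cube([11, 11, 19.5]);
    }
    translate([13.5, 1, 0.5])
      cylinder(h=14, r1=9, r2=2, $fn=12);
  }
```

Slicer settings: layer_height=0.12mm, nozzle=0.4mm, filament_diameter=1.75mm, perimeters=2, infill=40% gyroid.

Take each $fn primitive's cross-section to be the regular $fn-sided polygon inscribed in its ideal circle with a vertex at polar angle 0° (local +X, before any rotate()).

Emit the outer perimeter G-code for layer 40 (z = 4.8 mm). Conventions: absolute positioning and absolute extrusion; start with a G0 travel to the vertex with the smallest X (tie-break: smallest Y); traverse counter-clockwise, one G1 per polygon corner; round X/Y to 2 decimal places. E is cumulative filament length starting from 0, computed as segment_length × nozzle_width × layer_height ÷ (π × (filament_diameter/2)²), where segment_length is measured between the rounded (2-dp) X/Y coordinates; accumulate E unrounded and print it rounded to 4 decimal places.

At z = 4.8 mm: the cylinder is absent (z outside [0, 4.5]); the 4×4.5 cube at (6, 7.5) contributes its full rectangle; the cube at (16, 3) is present — its section is the full 16×8 rectangle; the cube at (16, 14) is present — its section is the full 11×11 rectangle; Merging all regions: the 3 present regions are separate (no shared area or edge), so areas and boundary lengths simply add and each stays a separate island — 3 connected regions; the cone at (13.5, 1) contributes a regular 12-gon of circumradius 6.850 (interpolated between r1=9 and r2=2 at t=0.307); Taking the intersection: the cone at (13.5, 1) partially overlaps that combined region; clipping to the common part keeps 10.74 mm² — 1 connected region; (whole slice rotated 10° about Z — lengths, areas and connectivity unchanged). The outline is a single polygon with 5 vertices. Extrusion per mm of travel: 0.4 × 0.12 / (π × 0.875²) = 0.019956. Accumulating E over each segment gives final E = 0.2787.

G0 X14.51 Y9.85 Z4.80
G1 X15.24 Y5.73 E0.0835
G1 X18.99 Y6.40 E0.1595
G1 X18.37 Y7.73 E0.1888
G1 X15.46 Y9.77 E0.2597
G1 X14.51 Y9.85 E0.2787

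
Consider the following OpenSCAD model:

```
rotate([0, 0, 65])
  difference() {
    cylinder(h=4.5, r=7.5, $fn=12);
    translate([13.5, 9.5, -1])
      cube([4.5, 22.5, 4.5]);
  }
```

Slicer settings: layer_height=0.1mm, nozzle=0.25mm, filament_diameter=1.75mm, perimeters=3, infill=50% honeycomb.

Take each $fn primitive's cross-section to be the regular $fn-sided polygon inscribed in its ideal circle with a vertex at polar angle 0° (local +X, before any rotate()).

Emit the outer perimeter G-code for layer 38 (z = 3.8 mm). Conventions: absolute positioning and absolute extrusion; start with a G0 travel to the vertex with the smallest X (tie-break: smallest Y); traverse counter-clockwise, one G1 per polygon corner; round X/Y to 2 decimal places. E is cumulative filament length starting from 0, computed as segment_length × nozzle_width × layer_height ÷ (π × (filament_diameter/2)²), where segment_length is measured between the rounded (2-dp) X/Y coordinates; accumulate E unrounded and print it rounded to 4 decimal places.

G0 X-7.47 Y-0.65 Z3.80
G1 X-6.14 Y-4.30 E0.0404
G1 X-3.17 Y-6.80 E0.0807
G1 X0.65 Y-7.47 E0.1210
G1 X4.30 Y-6.14 E0.1614
G1 X6.80 Y-3.17 E0.2018
G1 X7.47 Y0.65 E0.2421
G1 X6.14 Y4.30 E0.2825
G1 X3.17 Y6.80 E0.3228
G1 X-0.65 Y7.47 E0.3631
G1 X-4.30 Y6.14 E0.4035
G1 X-6.80 Y3.17 E0.4438
G1 X-7.47 Y-0.65 E0.4842

At z = 3.8 mm: the r=7.5 cylinder contributes a regular 12-gon of circumradius 7.5; the cube at (13.5, 9.5) does not reach this height (z outside [-1, 3.5]); Subtracting the remaining from the first: none of the subtracted shapes is present at this height, so the r=7.5 cylinder is unchanged — 1 connected region; (rotated 65° about Z; rotation is an isometry so areas/perimeters/island counts are preserved). The outline is a single polygon with 12 vertices. Extrusion per mm of travel: 0.25 × 0.1 / (π × 0.875²) = 0.010394. Accumulating E over each segment gives final E = 0.4842.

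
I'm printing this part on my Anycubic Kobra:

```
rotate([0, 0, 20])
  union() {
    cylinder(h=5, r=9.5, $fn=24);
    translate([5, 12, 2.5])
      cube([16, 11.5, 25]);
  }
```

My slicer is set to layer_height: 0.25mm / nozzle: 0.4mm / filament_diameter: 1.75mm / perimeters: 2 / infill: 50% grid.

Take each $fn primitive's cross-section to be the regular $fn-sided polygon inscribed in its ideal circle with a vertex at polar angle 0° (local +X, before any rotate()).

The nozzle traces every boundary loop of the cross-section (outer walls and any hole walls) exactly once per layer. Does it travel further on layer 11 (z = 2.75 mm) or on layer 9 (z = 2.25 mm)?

Layer 11 (z = 2.75): the r=9.5 cylinder contributes a regular 24-gon of circumradius 9.5 (perimeter = 2·24·9.500·sin(180°/24) = 59.52 mm); the cube at (5, 12) is present — its section is the full 16×11.5 rectangle (perimeter 55.00 mm); Merging all regions: the 2 present regions are separate (no shared area or edge), so areas and boundary lengths simply add and each stays a separate island — boundary = 114.52 mm; (rotated 20° about Z; rotation is an isometry so areas/perimeters/island counts are preserved). So its perimeter = 114.52 mm. Layer 9 (z = 2.25): the r=9.5 cylinder gives a regular 24-gon of circumradius 9.5 (constant along its height) (perimeter = 2·24·9.500·sin(180°/24) = 59.52 mm); the cube at (5, 12) is not intersected at this z (z outside [2.5, 27.5]); Merging all regions: only the r=9.5 cylinder is present, so the union is just that shape — boundary = 59.52 mm; (rotated 20° about Z; rotation is an isometry so areas/perimeters/island counts are preserved). So its perimeter = 59.52 mm. Layer 11 is larger (114.52 vs 59.52 mm).

layer 11 (z = 2.75 mm)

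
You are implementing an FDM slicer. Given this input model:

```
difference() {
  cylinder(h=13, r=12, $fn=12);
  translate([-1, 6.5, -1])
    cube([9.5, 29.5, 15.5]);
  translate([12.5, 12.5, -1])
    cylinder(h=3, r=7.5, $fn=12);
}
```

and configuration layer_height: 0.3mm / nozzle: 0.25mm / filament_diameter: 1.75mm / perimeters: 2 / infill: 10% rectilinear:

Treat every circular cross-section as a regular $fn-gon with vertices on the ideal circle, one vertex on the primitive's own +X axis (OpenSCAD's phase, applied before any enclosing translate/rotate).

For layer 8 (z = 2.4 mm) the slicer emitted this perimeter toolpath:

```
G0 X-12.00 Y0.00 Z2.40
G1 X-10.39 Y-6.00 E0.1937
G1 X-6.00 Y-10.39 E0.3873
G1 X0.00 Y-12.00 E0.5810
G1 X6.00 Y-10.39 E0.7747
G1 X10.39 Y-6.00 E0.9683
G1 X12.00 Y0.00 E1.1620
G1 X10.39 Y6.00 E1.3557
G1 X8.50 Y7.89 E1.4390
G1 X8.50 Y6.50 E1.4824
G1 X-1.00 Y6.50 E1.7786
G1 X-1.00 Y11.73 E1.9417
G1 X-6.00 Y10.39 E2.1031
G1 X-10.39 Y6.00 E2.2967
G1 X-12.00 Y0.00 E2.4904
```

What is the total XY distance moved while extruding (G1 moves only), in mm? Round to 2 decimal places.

79.87 mm

Sum the Euclidean lengths of each G1 segment: total = 79.87 mm.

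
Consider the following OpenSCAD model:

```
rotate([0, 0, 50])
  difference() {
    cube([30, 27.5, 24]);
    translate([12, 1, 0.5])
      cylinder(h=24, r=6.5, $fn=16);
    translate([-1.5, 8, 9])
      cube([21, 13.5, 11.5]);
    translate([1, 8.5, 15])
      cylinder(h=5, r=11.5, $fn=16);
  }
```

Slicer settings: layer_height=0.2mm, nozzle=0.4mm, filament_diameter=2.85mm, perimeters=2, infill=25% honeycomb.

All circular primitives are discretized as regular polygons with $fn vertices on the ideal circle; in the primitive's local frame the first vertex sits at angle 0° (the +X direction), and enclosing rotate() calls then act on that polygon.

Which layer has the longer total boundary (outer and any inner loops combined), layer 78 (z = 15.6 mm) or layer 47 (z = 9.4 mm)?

layer 47 (z = 9.4 mm)

Layer 78 (z = 15.6): the cube is present — its section is the full 30×27.5 rectangle (perimeter 115.00 mm); the cylinder at (12, 1): section is a regular 16-gon, circumradius r=6.5 (perimeter = 2·16·6.500·sin(180°/16) = 40.58 mm); the cube at (-1.5, 8) is present — its section is the full 21×13.5 rectangle (perimeter 69.00 mm); the r=11.5 cylinder at (1, 8.5) gives a regular 16-gon of circumradius 11.5 (constant along its height) (perimeter = 2·16·11.500·sin(180°/16) = 71.79 mm); Subtracting the remaining from the first: starting from the 30×27.5 cube, the r=6.5 cylinder at (12, 1) partially overlaps it — only the 77.47 mm² overlap (of its 129.35 mm²) is removed, clipping the outline; the 21×13.5 cube at (-1.5, 8) partially overlaps it — only the 263.25 mm² overlap (of its 283.50 mm²) is removed, clipping the outline; the r=11.5 cylinder at (1, 8.5) partially overlaps it — only the 57.45 mm² overlap (of its 404.88 mm²) is removed, clipping the outline — boundary = 126.74 mm; (rotated 50° about Z; rotation is an isometry so areas/perimeters/island counts are preserved). So its perimeter = 126.74 mm. Layer 47 (z = 9.4): the cube (footprint 30×27.5) is included at this height (perimeter 115.00 mm); the r=6.5 cylinder at (12, 1) contributes a regular 16-gon of circumradius 6.5 (perimeter = 2·16·6.500·sin(180°/16) = 40.58 mm); the cube at (-1.5, 8) (footprint 21×13.5) is included at this height (perimeter 69.00 mm); the cylinder at (1, 8.5) is not intersected at this z (z outside [15, 20]); Taking the first minus the rest: starting from the 30×27.5 cube, the r=6.5 cylinder at (12, 1) partially overlaps it — only the 77.47 mm² overlap (of its 129.35 mm²) is removed, clipping the outline; the 21×13.5 cube at (-1.5, 8) partially overlaps it — only the 263.25 mm² overlap (of its 283.50 mm²) is removed, clipping the outline — boundary = 163.73 mm; (whole slice rotated 50° about Z — lengths, areas and connectivity unchanged). So its perimeter = 163.73 mm. Layer 47 is larger (163.73 vs 126.74 mm).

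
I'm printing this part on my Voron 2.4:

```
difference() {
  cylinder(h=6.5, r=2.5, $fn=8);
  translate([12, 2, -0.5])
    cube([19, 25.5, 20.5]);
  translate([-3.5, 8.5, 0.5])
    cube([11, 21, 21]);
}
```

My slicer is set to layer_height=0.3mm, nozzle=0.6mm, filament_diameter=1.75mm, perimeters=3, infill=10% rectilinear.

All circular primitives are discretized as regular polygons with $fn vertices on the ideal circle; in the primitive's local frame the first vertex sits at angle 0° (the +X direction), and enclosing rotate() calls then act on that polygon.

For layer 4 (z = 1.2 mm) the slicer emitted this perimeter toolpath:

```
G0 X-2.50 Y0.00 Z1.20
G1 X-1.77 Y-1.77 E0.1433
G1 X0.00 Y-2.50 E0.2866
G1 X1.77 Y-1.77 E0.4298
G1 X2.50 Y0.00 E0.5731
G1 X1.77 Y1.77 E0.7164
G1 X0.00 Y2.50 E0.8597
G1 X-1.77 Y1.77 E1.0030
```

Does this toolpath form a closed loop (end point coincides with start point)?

no

Start point (G0): (-2.50, 0.00). End point (last G1): the path does not return to the start — open.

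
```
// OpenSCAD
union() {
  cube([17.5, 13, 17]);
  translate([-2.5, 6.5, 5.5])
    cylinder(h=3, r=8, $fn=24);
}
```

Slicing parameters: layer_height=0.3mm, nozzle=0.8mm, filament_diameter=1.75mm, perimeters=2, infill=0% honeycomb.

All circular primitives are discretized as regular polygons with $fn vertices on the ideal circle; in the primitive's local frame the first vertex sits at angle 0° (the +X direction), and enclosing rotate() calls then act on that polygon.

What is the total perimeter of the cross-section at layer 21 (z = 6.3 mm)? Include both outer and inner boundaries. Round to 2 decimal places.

At z = 6.3 mm: the cube is present — its section is the full 17.5×13 rectangle (perimeter 61.00 mm); the r=8 cylinder at (-2.5, 6.5) contributes a regular 24-gon of circumradius 8 (perimeter = 2·24·8.000·sin(180°/24) = 50.12 mm); Combining (union): the regions partially overlap (shared area 57.81 mm²), so the edge portions inside another operand are dropped and the merged outline is re-measured after clipping — boundary = 78.71 mm. Overall, the cross-section is a single solid region. Total boundary length (outer) = 78.71 mm.

78.71 mm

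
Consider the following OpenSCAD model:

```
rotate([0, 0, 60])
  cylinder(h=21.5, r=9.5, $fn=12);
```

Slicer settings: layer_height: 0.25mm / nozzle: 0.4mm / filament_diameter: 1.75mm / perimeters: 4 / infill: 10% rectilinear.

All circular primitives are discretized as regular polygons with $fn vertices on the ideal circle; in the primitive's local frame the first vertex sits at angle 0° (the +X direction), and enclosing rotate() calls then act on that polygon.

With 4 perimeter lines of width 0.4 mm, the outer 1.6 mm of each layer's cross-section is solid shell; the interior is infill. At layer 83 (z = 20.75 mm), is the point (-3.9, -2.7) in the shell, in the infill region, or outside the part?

At z = 20.75 mm: the r=9.5 cylinder gives a regular 12-gon of circumradius 9.5 (constant along its height); (rotated 60° about Z; rotation is an isometry so areas/perimeters/island counts are preserved). Overall, the cross-section is a single solid region. Undo the 60° rotation: the query point maps to (-4.288, 2.027) in the un-rotated model frame. The nearest boundary edge runs (-8.23, 4.75)→(-9.50, 0.00); distance from the point to it = 4.51 mm. The point is inside the cross-section and 4.51 mm from the nearest boundary — more than the 1.6 mm shell width (4 × 0.4), so it's in the infill interior.

infill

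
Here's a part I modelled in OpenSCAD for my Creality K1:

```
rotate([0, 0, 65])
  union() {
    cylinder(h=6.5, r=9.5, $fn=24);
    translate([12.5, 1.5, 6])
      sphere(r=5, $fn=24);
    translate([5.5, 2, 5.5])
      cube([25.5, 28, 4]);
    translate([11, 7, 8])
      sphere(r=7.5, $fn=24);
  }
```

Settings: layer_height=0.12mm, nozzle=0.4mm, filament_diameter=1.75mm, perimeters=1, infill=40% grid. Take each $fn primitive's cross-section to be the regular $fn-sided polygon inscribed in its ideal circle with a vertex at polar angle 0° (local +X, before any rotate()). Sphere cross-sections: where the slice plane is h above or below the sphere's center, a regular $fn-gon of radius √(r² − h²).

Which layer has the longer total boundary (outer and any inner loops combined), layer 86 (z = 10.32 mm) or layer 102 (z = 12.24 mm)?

Layer 86 (z = 10.32): the cylinder does not reach this height (z outside [0, 6.5]); the sphere at (12.5, 1.5): section is a regular 24-gon, circumradius = √(r²−h²) = √(5²−4.32²) = 2.517 (perimeter = 2·24·2.517·sin(180°/24) = 15.77 mm); the cube at (5.5, 2) does not reach this height (z outside [5.5, 9.5]); the sphere at (11, 7): section is a regular 24-gon, circumradius = √(r²−h²) = √(7.5²−2.32²) = 7.132 (perimeter = 2·24·7.132·sin(180°/24) = 44.68 mm); Combining (union): the regions partially overlap (shared area 15.94 mm²), so the edge portions inside another operand are dropped and the merged outline is re-measured after clipping — boundary = 45.81 mm; (whole slice rotated 65° about Z — lengths, areas and connectivity unchanged). So its perimeter = 45.81 mm. Layer 102 (z = 12.24): the cylinder is not intersected at this z (z outside [0, 6.5]); the sphere at (12.5, 1.5) does not reach this height (|z−center|=6.240 > r=5); the cube at (5.5, 2) is not intersected at this z (z outside [5.5, 9.5]); the sphere at (11, 7): section is a regular 24-gon, circumradius = √(r²−h²) = √(7.5²−4.24²) = 6.186 (perimeter = 2·24·6.186·sin(180°/24) = 38.76 mm); Merging all regions: only the r=7.5 sphere at (11, 7) is present, so the union is just that shape — boundary = 38.76 mm; (rotated 65° about Z; rotation is an isometry so areas/perimeters/island counts are preserved). So its perimeter = 38.76 mm. Layer 86 is larger (45.81 vs 38.76 mm).

layer 86 (z = 10.32 mm)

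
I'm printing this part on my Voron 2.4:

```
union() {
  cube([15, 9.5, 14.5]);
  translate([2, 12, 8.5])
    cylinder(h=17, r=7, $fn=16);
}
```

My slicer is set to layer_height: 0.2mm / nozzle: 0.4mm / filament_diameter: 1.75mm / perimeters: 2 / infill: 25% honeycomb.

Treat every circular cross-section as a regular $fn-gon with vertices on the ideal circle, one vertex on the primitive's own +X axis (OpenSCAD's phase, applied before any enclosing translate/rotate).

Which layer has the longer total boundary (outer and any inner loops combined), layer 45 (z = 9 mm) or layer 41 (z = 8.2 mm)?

Layer 45 (z = 9): the cube is present — its section is the full 15×9.5 rectangle (perimeter 49.00 mm); the r=7 cylinder at (2, 12) contributes a regular 16-gon of circumradius 7 (perimeter = 2·16·7.000·sin(180°/16) = 43.70 mm); Combining (union): the regions partially overlap (shared area 29.23 mm²), so the edge portions inside another operand are dropped and the merged outline is re-measured after clipping — boundary = 69.68 mm. So its perimeter = 69.68 mm. Layer 41 (z = 8.2): the cube is present — its section is the full 15×9.5 rectangle (perimeter 49.00 mm); the cylinder at (2, 12) is absent (z outside [8.5, 25.5]); Merging all regions: only the 15×9.5 cube is present, so the union is just that shape — boundary = 49.00 mm. So its perimeter = 49.00 mm. Layer 45 is larger (69.68 vs 49.00 mm).

layer 45 (z = 9 mm)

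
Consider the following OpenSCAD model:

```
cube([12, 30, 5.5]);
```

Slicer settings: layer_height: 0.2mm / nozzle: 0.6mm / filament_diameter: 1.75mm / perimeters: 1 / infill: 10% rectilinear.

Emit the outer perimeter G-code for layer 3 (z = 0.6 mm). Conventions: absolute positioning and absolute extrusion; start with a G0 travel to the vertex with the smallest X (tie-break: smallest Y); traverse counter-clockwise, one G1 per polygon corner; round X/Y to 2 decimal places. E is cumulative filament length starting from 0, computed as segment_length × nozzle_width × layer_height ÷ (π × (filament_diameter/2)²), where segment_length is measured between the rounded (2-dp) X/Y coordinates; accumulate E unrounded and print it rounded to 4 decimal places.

At z = 0.6 mm: the 12×30 cube contributes its full rectangle. The outline is a single polygon with 4 vertices. Extrusion per mm of travel: 0.6 × 0.2 / (π × 0.875²) = 0.049890. Accumulating E over each segment gives final E = 4.1908.

G0 X0.00 Y0.00 Z0.60
G1 X12.00 Y0.00 E0.5987
G1 X12.00 Y30.00 E2.0954
G1 X0.00 Y30.00 E2.6941
G1 X0.00 Y0.00 E4.1908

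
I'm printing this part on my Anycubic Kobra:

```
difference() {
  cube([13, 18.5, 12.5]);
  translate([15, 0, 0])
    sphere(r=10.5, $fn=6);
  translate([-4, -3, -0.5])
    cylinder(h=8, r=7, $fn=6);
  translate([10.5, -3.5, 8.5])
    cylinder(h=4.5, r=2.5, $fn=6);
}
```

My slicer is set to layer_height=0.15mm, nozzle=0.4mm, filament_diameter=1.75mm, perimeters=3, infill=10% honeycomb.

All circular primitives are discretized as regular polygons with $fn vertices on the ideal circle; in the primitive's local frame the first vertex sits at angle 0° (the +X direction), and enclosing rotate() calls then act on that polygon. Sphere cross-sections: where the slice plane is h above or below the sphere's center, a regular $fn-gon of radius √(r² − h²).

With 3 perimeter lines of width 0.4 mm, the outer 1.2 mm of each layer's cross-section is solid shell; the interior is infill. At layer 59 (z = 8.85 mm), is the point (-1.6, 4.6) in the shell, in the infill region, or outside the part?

outside

At z = 8.85 mm: the cube (footprint 13×18.5) is included at this height; the r=10.5 sphere at (15, 0) contributes a regular 6-gon of circumradius √(10.5²−8.85²) = 5.650; the cylinder at (-4, -3) is not intersected at this z (z outside [-0.5, 7.5]); the r=2.5 cylinder at (10.5, -3.5) contributes a regular 6-gon of circumradius 2.5; After the difference (first − rest): starting from the 13×18.5 cube, the r=10.5 sphere at (15, 0) partially overlaps it — only the 10.95 mm² overlap (of its 82.95 mm²) is removed, clipping the outline; the r=2.5 cylinder at (10.5, -3.5) misses the remaining region (no effect) — 1 connected region. Overall, the cross-section is a single solid region. The nearest boundary edge runs (0.00, 0.00)→(0.00, 18.50); distance from the point to it = 1.60 mm. The point is not inside any of the regions above, so it lies outside the cross-section (1.60 mm from the nearest boundary).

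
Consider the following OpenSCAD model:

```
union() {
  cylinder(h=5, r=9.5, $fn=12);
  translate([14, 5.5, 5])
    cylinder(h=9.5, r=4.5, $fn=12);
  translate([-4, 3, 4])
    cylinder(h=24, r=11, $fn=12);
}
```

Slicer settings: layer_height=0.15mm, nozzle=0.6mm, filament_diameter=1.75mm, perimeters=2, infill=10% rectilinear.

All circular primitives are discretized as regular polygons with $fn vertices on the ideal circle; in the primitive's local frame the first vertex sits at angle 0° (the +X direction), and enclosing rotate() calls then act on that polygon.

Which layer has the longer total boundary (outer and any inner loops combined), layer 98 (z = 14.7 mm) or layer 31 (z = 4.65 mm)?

layer 31 (z = 4.65 mm)

Layer 98 (z = 14.7): the cylinder is not intersected at this z (z outside [0, 5]); the cylinder at (14, 5.5) is absent (z outside [5, 14.5]); the cylinder at (-4, 3): section is a regular 12-gon, circumradius r=11 (perimeter = 2·12·11.000·sin(180°/12) = 68.33 mm); Combining (union): only the r=11 cylinder at (-4, 3) is present, so the union is just that shape — boundary = 68.33 mm. So its perimeter = 68.33 mm. Layer 31 (z = 4.65): the r=9.5 cylinder gives a regular 12-gon of circumradius 9.5 (constant along its height) (perimeter = 2·12·9.500·sin(180°/12) = 59.01 mm); the cylinder at (14, 5.5) does not reach this height (z outside [5, 14.5]); the r=11 cylinder at (-4, 3) gives a regular 12-gon of circumradius 11 (constant along its height) (perimeter = 2·12·11.000·sin(180°/12) = 68.33 mm); Combining (union): the regions partially overlap (shared area 213.28 mm²), so the edge portions inside another operand are dropped and the merged outline is re-measured after clipping — boundary = 74.35 mm. So its perimeter = 74.35 mm. Layer 31 is larger (74.35 vs 68.33 mm).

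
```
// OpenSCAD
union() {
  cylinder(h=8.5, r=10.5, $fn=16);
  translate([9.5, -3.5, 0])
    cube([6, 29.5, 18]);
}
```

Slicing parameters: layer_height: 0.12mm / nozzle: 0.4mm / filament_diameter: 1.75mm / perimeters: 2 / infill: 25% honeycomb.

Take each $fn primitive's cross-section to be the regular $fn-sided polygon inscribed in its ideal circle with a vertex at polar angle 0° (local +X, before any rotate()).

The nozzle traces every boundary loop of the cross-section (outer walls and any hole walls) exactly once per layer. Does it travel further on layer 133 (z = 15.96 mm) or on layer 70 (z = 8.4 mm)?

layer 70 (z = 8.4 mm)

Layer 133 (z = 15.96): the cylinder is not intersected at this z (z outside [0, 8.5]); the cube at (9.5, -3.5) is present — its section is the full 6×29.5 rectangle (perimeter 71.00 mm); Taking the union: only the 6×29.5 cube at (9.5, -3.5) is present, so the union is just that shape — boundary = 71.00 mm. So its perimeter = 71.00 mm. Layer 70 (z = 8.4): the r=10.5 cylinder gives a regular 16-gon of circumradius 10.5 (constant along its height) (perimeter = 2·16·10.500·sin(180°/16) = 65.55 mm); the cube at (9.5, -3.5) is present — its section is the full 6×29.5 rectangle (perimeter 71.00 mm); Taking the union: the regions partially overlap (shared area 4.72 mm²), so the edge portions inside another operand are dropped and the merged outline is re-measured after clipping — boundary = 120.40 mm. So its perimeter = 120.40 mm. Layer 70 is larger (120.40 vs 71.00 mm).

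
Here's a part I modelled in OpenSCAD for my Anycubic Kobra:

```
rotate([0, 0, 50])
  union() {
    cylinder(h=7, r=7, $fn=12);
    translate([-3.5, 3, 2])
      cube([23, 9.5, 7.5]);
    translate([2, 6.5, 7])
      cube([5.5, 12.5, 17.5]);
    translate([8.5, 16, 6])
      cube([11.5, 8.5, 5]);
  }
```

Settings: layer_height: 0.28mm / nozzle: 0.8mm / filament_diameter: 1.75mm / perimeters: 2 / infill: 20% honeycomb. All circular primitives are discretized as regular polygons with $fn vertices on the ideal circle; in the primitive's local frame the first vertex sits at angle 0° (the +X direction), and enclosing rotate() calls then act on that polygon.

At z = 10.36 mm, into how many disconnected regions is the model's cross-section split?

2

At z = 10.36 mm: the cylinder does not reach this height (z outside [0, 7]); the cube at (-3.5, 3) is not intersected at this z (z outside [2, 9.5]); the cube at (2, 6.5) is present — its section is the full 5.5×12.5 rectangle; the cube at (8.5, 16) is present — its section is the full 11.5×8.5 rectangle; Taking the union: the 2 present regions are separate (no shared area or edge), so areas and boundary lengths simply add and each stays a separate island — 2 connected regions; (whole slice rotated 50° about Z — lengths, areas and connectivity unchanged). The result has 2 disconnected regions.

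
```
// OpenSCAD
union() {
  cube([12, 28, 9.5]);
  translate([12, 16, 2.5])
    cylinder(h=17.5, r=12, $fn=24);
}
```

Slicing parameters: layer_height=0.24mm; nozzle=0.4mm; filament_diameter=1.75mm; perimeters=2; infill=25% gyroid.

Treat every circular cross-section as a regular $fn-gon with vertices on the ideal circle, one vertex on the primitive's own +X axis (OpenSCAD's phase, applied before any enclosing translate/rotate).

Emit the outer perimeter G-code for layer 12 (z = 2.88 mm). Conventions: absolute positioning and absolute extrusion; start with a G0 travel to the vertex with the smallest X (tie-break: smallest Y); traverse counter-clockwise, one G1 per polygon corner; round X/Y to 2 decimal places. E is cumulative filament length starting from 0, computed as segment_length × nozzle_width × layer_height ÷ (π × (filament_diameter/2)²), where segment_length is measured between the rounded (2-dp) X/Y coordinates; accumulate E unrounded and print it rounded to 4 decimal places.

G0 X0.00 Y0.00 Z2.88
G1 X12.00 Y0.00 E0.4789
G1 X12.00 Y4.00 E0.6386
G1 X15.11 Y4.41 E0.7638
G1 X18.00 Y5.61 E0.8887
G1 X20.49 Y7.51 E1.0137
G1 X22.39 Y10.00 E1.1387
G1 X23.59 Y12.89 E1.2636
G1 X24.00 Y16.00 E1.3888
G1 X23.59 Y19.11 E1.5140
G1 X22.39 Y22.00 E1.6389
G1 X20.49 Y24.49 E1.7639
G1 X18.00 Y26.39 E1.8889
G1 X15.11 Y27.59 E2.0138
G1 X12.00 Y28.00 E2.1390
G1 X0.00 Y28.00 E2.6180
G1 X0.00 Y0.00 E3.7355

At z = 2.88 mm: the 12×28 cube contributes its full rectangle; the r=12 cylinder at (12, 16) contributes a regular 24-gon of circumradius 12; Merging all regions: the regions partially overlap (shared area 223.62 mm²), so overlapping operands fuse into one piece — 1 connected region. The outline is a single polygon with 16 vertices. Extrusion per mm of travel: 0.4 × 0.24 / (π × 0.875²) = 0.039912. Accumulating E over each segment gives final E = 3.7355.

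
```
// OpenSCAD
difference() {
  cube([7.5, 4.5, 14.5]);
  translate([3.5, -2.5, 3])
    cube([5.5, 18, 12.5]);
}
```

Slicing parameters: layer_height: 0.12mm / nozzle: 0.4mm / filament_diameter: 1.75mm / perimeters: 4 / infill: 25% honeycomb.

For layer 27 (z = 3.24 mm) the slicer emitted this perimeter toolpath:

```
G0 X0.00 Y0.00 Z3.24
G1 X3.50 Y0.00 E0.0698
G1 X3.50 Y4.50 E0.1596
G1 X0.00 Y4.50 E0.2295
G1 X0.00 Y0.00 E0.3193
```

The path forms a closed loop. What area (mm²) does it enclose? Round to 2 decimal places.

Apply the shoelace formula to the sequence of (X, Y) vertices; enclosed area = 15.75 mm².

15.75 mm²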